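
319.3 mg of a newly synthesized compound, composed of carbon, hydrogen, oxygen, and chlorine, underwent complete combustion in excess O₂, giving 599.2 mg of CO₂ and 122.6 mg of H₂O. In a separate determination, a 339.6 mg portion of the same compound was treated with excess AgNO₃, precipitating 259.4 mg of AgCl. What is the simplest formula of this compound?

C8H8ClO3

mol C = 0.5992 g CO₂ ÷ 44.009 g/mol = 0.013615 mol
mol H = 2 × 0.1226 g H₂O ÷ 18.015 g/mol = 0.013611 mol
From the AgCl data: mol Cl per gram of compound = (0.2594 ÷ 143.318) ÷ 0.3396 = 0.0053297 mol/g, so in the 0.3193 g combustion sample mol Cl = 0.0017018 mol
mass O = 0.3193 − (0.16353 + 0.013720 + 0.060328) = 0.081718 g → mol O = 0.081718 ÷ 15.999 = 0.0051077 mol
Divide by the smallest (0.0017018 mol): C 8.001, H 7.998, Cl 1.000, O 3.001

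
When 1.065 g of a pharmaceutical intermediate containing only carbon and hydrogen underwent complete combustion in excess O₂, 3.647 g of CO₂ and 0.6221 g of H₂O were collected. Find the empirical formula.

mol C = 3.647 g CO₂ ÷ 44.009 g/mol = 0.082869 mol
mol H = 2 × 0.6221 g H₂O ÷ 18.015 g/mol = 0.069065 mol
Divide by the smallest (0.069065 mol): C 1.200, H 1.000
Multiplying each by 5 gives whole numbers: C 6.00, H 5.00

C6H5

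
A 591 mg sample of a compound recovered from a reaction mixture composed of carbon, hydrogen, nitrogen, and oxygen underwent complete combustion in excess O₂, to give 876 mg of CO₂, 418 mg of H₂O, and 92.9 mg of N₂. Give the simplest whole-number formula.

C3H7NO2

mol C = 0.876 g CO₂ ÷ 44.009 g/mol = 0.01991 mol
mol H = 2 × 0.418 g H₂O ÷ 18.015 g/mol = 0.04641 mol
mol N = 2 × 0.0929 g N₂ ÷ 28.014 g/mol = 0.006632 mol
mass O = 0.591 − (0.2391 + 0.04678 + 0.09290) = 0.2122 g → mol O = 0.2122 ÷ 15.999 = 0.01327 mol
Divide by the smallest (0.006632 mol): C 3.001, H 6.997, N 1.000, O 2.000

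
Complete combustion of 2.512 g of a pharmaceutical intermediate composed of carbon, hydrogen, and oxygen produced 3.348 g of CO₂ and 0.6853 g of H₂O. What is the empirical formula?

mol C = 3.348 g CO₂ ÷ 44.009 g/mol = 0.076075 mol
mol H = 2 × 0.6853 g H₂O ÷ 18.015 g/mol = 0.076081 mol
mass O = 2.512 − (0.91374 + 0.076690) = 1.5216 g → mol O = 1.5216 ÷ 15.999 = 0.095104 mol
Divide by the smallest (0.076075 mol): C 1.000, H 1.000, O 1.250
Multiplying each by 4 gives whole numbers: C 4.00, H 4.00, O 5.00

C4H4O5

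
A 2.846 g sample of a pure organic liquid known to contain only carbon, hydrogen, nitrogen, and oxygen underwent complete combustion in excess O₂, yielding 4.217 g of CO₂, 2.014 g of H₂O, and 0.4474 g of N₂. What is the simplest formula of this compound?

mol C = 4.217 g CO₂ ÷ 44.009 g/mol = 0.095821 mol
mol H = 2 × 2.014 g H₂O ÷ 18.015 g/mol = 0.22359 mol
mol N = 2 × 0.4474 g N₂ ÷ 28.014 g/mol = 0.031941 mol
mass O = 2.846 − (1.1509 + 0.22538 + 0.44740) = 1.0223 g → mol O = 1.0223 ÷ 15.999 = 0.063898 mol
Divide by the smallest (0.031941 mol): C 3.000, H 7.000, N 1.000, O 2.001

C3H7NO2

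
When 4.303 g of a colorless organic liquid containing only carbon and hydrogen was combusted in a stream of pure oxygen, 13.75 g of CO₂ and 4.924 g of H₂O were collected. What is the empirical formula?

C4H7

mol C = 13.75 g CO₂ ÷ 44.009 g/mol = 0.31244 mol
mol H = 2 × 4.924 g H₂O ÷ 18.015 g/mol = 0.54666 mol
Divide by the smallest (0.31244 mol): C 1.000, H 1.750
Multiplying each by 4 gives whole numbers: C 4.00, H 7.00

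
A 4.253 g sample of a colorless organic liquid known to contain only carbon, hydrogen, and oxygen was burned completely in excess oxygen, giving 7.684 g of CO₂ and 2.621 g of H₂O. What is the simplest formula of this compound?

mol C = 7.684 g CO₂ ÷ 44.009 g/mol = 0.17460 mol
mol H = 2 × 2.621 g H₂O ÷ 18.015 g/mol = 0.29098 mol
mass O = 4.253 − (2.0971 + 0.29331) = 1.8626 g → mol O = 1.8626 ÷ 15.999 = 0.11642 mol
Divide by the smallest (0.11642 mol): C 1.500, H 2.499, O 1.000
Multiplying each by 2 gives whole numbers: C 3.00, H 5.00, O 2.00

C3H5O2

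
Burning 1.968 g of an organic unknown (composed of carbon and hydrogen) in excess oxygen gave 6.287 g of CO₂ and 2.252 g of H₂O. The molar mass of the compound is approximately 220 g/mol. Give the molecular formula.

C16H28

mol C = 6.287 g CO₂ ÷ 44.009 g/mol = 0.14286 mol
mol H = 2 × 2.252 g H₂O ÷ 18.015 g/mol = 0.25001 mol
Divide by the smallest (0.14286 mol): C 1.000, H 1.750
Multiplying each by 4 gives whole numbers: C 4.00, H 7.00
Empirical formula: C4H7
Empirical-formula mass = 55.10 g/mol; 220 ÷ 55.10 ≈ 4, so the molecular formula is C16H28.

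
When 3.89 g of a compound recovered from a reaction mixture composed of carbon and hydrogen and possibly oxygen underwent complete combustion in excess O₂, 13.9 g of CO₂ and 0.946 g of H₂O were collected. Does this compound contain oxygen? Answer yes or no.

mol C = 13.9 g CO₂ ÷ 44.009 g/mol = 0.3158 mol
mol H = 2 × 0.946 g H₂O ÷ 18.015 g/mol = 0.1050 mol
C and H together account for 3.899 g — essentially the entire 3.89 g sample — so the compound contains no oxygen.

no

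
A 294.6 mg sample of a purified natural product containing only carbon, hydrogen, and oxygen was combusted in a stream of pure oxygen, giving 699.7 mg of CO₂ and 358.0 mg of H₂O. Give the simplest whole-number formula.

C4H10O

mol C = 0.6997 g CO₂ ÷ 44.009 g/mol = 0.015899 mol
mol H = 2 × 0.3580 g H₂O ÷ 18.015 g/mol = 0.039745 mol
mass O = 0.2946 − (0.19096 + 0.040063) = 0.063574 g → mol O = 0.063574 ÷ 15.999 = 0.0039736 mol
Divide by the smallest (0.0039736 mol): C 4.001, H 10.002, O 1.000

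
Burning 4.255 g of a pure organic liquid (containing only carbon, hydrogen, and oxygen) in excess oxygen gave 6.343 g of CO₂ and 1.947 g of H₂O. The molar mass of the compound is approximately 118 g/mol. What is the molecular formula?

mol C = 6.343 g CO₂ ÷ 44.009 g/mol = 0.14413 mol
mol H = 2 × 1.947 g H₂O ÷ 18.015 g/mol = 0.21615 mol
mass O = 4.255 − (1.7311 + 0.21788) = 2.3060 g → mol O = 2.3060 ÷ 15.999 = 0.14413 mol
Divide by the smallest (0.14413 mol): C 1.000, H 1.500, O 1.000
Multiplying each by 2 gives whole numbers: C 2.00, H 3.00, O 2.00
Empirical formula: C2H3O2
Empirical-formula mass = 59.04 g/mol; 118 ÷ 59.04 ≈ 2, so the molecular formula is C4H6O4.

C4H6O4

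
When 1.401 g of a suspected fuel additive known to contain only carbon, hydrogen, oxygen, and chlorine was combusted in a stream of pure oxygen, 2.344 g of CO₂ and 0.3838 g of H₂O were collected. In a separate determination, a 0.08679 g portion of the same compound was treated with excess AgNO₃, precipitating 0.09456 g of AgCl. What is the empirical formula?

mol C = 2.344 g CO₂ ÷ 44.009 g/mol = 0.053262 mol
mol H = 2 × 0.3838 g H₂O ÷ 18.015 g/mol = 0.042609 mol
From the AgCl data: mol Cl per gram of compound = (0.09456 ÷ 143.318) ÷ 0.08679 = 0.0076022 mol/g, so in the 1.401 g combustion sample mol Cl = 0.010651 mol
mass O = 1.401 − (0.63973 + 0.042950 + 0.37756) = 0.34076 g → mol O = 0.34076 ÷ 15.999 = 0.021299 mol
Divide by the smallest (0.010651 mol): C 5.001, H 4.001, Cl 1.000, O 2.000

C5H4ClO2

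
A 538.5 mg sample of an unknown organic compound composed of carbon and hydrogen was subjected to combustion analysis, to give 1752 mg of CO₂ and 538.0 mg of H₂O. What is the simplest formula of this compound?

mol C = 1.752 g CO₂ ÷ 44.009 g/mol = 0.039810 mol
mol H = 2 × 0.5380 g H₂O ÷ 18.015 g/mol = 0.059728 mol
Divide by the smallest (0.039810 mol): C 1.000, H 1.500
Multiplying each by 2 gives whole numbers: C 2.00, H 3.00

C2H3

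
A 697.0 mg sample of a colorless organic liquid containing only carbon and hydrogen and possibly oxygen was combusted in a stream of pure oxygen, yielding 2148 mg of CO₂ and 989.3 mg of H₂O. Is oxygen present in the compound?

mol C = 2.148 g CO₂ ÷ 44.009 g/mol = 0.048808 mol
mol H = 2 × 0.9893 g H₂O ÷ 18.015 g/mol = 0.10983 mol
C and H together account for 0.69694 g — essentially the entire 0.6970 g sample — so the compound contains no oxygen.

no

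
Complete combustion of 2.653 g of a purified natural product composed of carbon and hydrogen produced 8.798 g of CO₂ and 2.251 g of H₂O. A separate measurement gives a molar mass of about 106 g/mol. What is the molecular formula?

C8H10

mol C = 8.798 g CO₂ ÷ 44.009 g/mol = 0.19991 mol
mol H = 2 × 2.251 g H₂O ÷ 18.015 g/mol = 0.24990 mol
Divide by the smallest (0.19991 mol): C 1.000, H 1.250
Multiplying each by 4 gives whole numbers: C 4.00, H 5.00
Empirical formula: C4H5
Empirical-formula mass = 53.08 g/mol; 106 ÷ 53.08 ≈ 2, so the molecular formula is C8H10.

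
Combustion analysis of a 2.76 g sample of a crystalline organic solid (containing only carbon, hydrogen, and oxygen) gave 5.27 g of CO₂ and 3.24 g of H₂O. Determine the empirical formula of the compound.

C2H6O

mol C = 5.27 g CO₂ ÷ 44.009 g/mol = 0.1197 mol
mol H = 2 × 3.24 g H₂O ÷ 18.015 g/mol = 0.3597 mol
mass O = 2.76 − (1.438 + 0.3626) = 0.9591 g → mol O = 0.9591 ÷ 15.999 = 0.05995 mol
Divide by the smallest (0.05995 mol): C 1.997, H 6.000, O 1.000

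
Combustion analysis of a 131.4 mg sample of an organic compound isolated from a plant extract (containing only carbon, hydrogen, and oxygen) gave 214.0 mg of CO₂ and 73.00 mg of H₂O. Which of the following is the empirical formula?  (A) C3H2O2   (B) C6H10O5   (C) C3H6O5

(B) C6H10O5

mol C = 0.2140 g CO₂ ÷ 44.009 g/mol = 0.0048626 mol
mol H = 2 × 0.07300 g H₂O ÷ 18.015 g/mol = 0.0081044 mol
mass O = 0.1314 − (0.058405 + 0.0081692) = 0.064826 g → mol O = 0.064826 ÷ 15.999 = 0.0040519 mol
Divide by the smallest (0.0040519 mol): C 1.200, H 2.000, O 1.000
Multiplying each by 5 gives whole numbers: C 6.00, H 10.00, O 5.00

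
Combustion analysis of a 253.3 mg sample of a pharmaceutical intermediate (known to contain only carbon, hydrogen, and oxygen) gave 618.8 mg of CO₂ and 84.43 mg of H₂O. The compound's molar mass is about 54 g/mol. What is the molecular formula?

mol C = 0.6188 g CO₂ ÷ 44.009 g/mol = 0.014061 mol
mol H = 2 × 0.08443 g H₂O ÷ 18.015 g/mol = 0.0093733 mol
mass O = 0.2533 − (0.16888 + 0.0094483) = 0.074968 g → mol O = 0.074968 ÷ 15.999 = 0.0046858 mol
Divide by the smallest (0.0046858 mol): C 3.001, H 2.000, O 1.000
Empirical formula: C3H2O
Empirical-formula mass = 54.05 g/mol; 54 ÷ 54.05 ≈ 1, so the molecular formula is C3H2O.

C3H2O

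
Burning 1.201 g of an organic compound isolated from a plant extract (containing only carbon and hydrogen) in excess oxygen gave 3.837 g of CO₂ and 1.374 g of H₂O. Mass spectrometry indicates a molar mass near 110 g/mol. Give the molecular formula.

C8H14

mol C = 3.837 g CO₂ ÷ 44.009 g/mol = 0.087187 mol
mol H = 2 × 1.374 g H₂O ÷ 18.015 g/mol = 0.15254 mol
Divide by the smallest (0.087187 mol): C 1.000, H 1.750
Multiplying each by 4 gives whole numbers: C 4.00, H 7.00
Empirical formula: C4H7
Empirical-formula mass = 55.10 g/mol; 110 ÷ 55.10 ≈ 2, so the molecular formula is C8H14.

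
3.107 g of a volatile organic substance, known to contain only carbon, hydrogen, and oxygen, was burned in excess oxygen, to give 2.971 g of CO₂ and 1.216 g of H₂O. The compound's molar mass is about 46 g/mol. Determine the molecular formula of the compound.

mol C = 2.971 g CO₂ ÷ 44.009 g/mol = 0.067509 mol
mol H = 2 × 1.216 g H₂O ÷ 18.015 g/mol = 0.13500 mol
mass O = 3.107 − (0.81085 + 0.13608) = 2.1601 g → mol O = 2.1601 ÷ 15.999 = 0.13501 mol
Divide by the smallest (0.067509 mol): C 1.000, H 2.000, O 2.000
Empirical formula: CH2O2
Empirical-formula mass = 46.02 g/mol; 46 ÷ 46.02 ≈ 1, so the molecular formula is CH2O2.

CH2O2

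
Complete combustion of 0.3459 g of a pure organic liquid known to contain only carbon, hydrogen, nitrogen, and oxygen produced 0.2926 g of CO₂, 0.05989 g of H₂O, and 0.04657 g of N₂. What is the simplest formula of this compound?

mol C = 0.2926 g CO₂ ÷ 44.009 g/mol = 0.0066486 mol
mol H = 2 × 0.05989 g H₂O ÷ 18.015 g/mol = 0.0066489 mol
mol N = 2 × 0.04657 g N₂ ÷ 28.014 g/mol = 0.0033248 mol
mass O = 0.3459 − (0.079857 + 0.0067021 + 0.046570) = 0.21277 g → mol O = 0.21277 ÷ 15.999 = 0.013299 mol
Divide by the smallest (0.0033248 mol): C 2.000, H 2.000, N 1.000, O 4.000

C2H2NO4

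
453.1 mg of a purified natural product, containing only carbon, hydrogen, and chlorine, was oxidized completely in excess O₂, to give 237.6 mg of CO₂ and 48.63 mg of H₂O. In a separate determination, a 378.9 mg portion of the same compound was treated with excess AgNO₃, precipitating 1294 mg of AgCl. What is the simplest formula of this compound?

CHCl2

mol C = 0.2376 g CO₂ ÷ 44.009 g/mol = 0.0053989 mol
mol H = 2 × 0.04863 g H₂O ÷ 18.015 g/mol = 0.0053988 mol
From the AgCl data: mol Cl per gram of compound = (1.294 ÷ 143.318) ÷ 0.3789 = 0.023829 mol/g, so in the 0.4531 g combustion sample mol Cl = 0.010797 mol
Divide by the smallest (0.0053988 mol): C 1.000, H 1.000, Cl 2.000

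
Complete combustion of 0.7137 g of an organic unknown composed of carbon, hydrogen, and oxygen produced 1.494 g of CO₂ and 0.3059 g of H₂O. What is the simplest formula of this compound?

mol C = 1.494 g CO₂ ÷ 44.009 g/mol = 0.033948 mol
mol H = 2 × 0.3059 g H₂O ÷ 18.015 g/mol = 0.033961 mol
mass O = 0.7137 − (0.40774 + 0.034232) = 0.27172 g → mol O = 0.27172 ÷ 15.999 = 0.016984 mol
Divide by the smallest (0.016984 mol): C 1.999, H 2.000, O 1.000

C2H2O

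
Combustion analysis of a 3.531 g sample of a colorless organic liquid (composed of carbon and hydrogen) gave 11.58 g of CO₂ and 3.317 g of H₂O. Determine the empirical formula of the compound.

mol C = 11.58 g CO₂ ÷ 44.009 g/mol = 0.26313 mol
mol H = 2 × 3.317 g H₂O ÷ 18.015 g/mol = 0.36825 mol
Divide by the smallest (0.26313 mol): C 1.000, H 1.400
Multiplying each by 5 gives whole numbers: C 5.00, H 7.00

C5H7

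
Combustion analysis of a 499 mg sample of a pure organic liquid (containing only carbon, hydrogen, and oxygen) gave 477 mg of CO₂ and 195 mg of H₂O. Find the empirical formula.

mol C = 0.477 g CO₂ ÷ 44.009 g/mol = 0.01084 mol
mol H = 2 × 0.195 g H₂O ÷ 18.015 g/mol = 0.02165 mol
mass O = 0.499 − (0.1302 + 0.02182) = 0.3470 g → mol O = 0.3470 ÷ 15.999 = 0.02169 mol
Divide by the smallest (0.01084 mol): C 1.000, H 1.997, O 2.001

CH2O2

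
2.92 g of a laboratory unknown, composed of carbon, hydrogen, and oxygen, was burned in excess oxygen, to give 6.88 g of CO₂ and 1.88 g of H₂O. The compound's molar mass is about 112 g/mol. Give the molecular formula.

mol C = 6.88 g CO₂ ÷ 44.009 g/mol = 0.1563 mol
mol H = 2 × 1.88 g H₂O ÷ 18.015 g/mol = 0.2087 mol
mass O = 2.92 − (1.878 + 0.2104) = 0.8319 g → mol O = 0.8319 ÷ 15.999 = 0.05200 mol
Divide by the smallest (0.05200 mol): C 3.006, H 4.014, O 1.000
Empirical formula: C3H4O
Empirical-formula mass = 56.06 g/mol; 112 ÷ 56.06 ≈ 2, so the molecular formula is C6H8O2.

C6H8O2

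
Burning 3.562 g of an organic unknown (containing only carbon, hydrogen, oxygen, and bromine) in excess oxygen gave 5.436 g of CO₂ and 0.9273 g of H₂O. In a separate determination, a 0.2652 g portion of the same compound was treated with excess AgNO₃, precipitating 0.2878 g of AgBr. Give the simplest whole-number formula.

C6H5BrO

mol C = 5.436 g CO₂ ÷ 44.009 g/mol = 0.12352 mol
mol H = 2 × 0.9273 g H₂O ÷ 18.015 g/mol = 0.10295 mol
From the AgBr data: mol Br per gram of compound = (0.2878 ÷ 187.772) ÷ 0.2652 = 0.0057794 mol/g, so in the 3.562 g combustion sample mol Br = 0.020586 mol
mass O = 3.562 − (1.4836 + 0.10377 + 1.6449) = 0.32969 g → mol O = 0.32969 ÷ 15.999 = 0.020607 mol
Divide by the smallest (0.020586 mol): C 6.000, H 5.001, Br 1.000, O 1.001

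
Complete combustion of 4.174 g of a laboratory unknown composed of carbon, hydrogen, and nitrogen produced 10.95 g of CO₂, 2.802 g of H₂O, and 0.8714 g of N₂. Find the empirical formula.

mol C = 10.95 g CO₂ ÷ 44.009 g/mol = 0.24881 mol
mol H = 2 × 2.802 g H₂O ÷ 18.015 g/mol = 0.31107 mol
mol N = 2 × 0.8714 g N₂ ÷ 28.014 g/mol = 0.062212 mol
Divide by the smallest (0.062212 mol): C 3.999, H 5.000, N 1.000

C4H5N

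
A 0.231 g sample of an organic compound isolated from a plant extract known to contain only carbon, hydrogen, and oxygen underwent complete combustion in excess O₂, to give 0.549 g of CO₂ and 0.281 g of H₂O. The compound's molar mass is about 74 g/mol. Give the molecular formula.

C4H10O

mol C = 0.549 g CO₂ ÷ 44.009 g/mol = 0.01247 mol
mol H = 2 × 0.281 g H₂O ÷ 18.015 g/mol = 0.03120 mol
mass O = 0.231 − (0.1498 + 0.03145) = 0.04972 g → mol O = 0.04972 ÷ 15.999 = 0.003108 mol
Divide by the smallest (0.003108 mol): C 4.014, H 10.038, O 1.000
Empirical formula: C4H10O
Empirical-formula mass = 74.12 g/mol; 74 ÷ 74.12 ≈ 1, so the molecular formula is C4H10O.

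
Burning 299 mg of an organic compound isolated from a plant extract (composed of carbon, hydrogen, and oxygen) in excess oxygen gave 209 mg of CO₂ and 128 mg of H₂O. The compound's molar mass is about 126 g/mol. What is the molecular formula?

C2H6O6

mol C = 0.209 g CO₂ ÷ 44.009 g/mol = 0.004749 mol
mol H = 2 × 0.128 g H₂O ÷ 18.015 g/mol = 0.01421 mol
mass O = 0.299 − (0.05704 + 0.01432) = 0.2276 g → mol O = 0.2276 ÷ 15.999 = 0.01423 mol
Divide by the smallest (0.004749 mol): C 1.000, H 2.992, O 2.996
Empirical formula: CH3O3
Empirical-formula mass = 63.03 g/mol; 126 ÷ 63.03 ≈ 2, so the molecular formula is C2H6O6.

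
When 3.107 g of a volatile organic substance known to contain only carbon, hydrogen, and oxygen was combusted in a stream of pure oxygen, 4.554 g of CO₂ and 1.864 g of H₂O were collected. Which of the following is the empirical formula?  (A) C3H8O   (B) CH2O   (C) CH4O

(B) CH2O

mol C = 4.554 g CO₂ ÷ 44.009 g/mol = 0.10348 mol
mol H = 2 × 1.864 g H₂O ÷ 18.015 g/mol = 0.20694 mol
mass O = 3.107 − (1.2429 + 0.20859) = 1.6555 g → mol O = 1.6555 ÷ 15.999 = 0.10348 mol
Divide by the smallest (0.10348 mol): C 1.000, H 2.000, O 1.000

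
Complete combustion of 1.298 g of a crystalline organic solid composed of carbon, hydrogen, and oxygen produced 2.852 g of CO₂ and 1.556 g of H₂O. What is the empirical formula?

mol C = 2.852 g CO₂ ÷ 44.009 g/mol = 0.064805 mol
mol H = 2 × 1.556 g H₂O ÷ 18.015 g/mol = 0.17274 mol
mass O = 1.298 − (0.77837 + 0.17413) = 0.34550 g → mol O = 0.34550 ÷ 15.999 = 0.021595 mol
Divide by the smallest (0.021595 mol): C 3.001, H 7.999, O 1.000

C3H8O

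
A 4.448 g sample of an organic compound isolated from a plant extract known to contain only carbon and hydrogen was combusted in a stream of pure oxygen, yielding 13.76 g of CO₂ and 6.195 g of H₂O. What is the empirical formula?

mol C = 13.76 g CO₂ ÷ 44.009 g/mol = 0.31266 mol
mol H = 2 × 6.195 g H₂O ÷ 18.015 g/mol = 0.68776 mol
Divide by the smallest (0.31266 mol): C 1.000, H 2.200
Multiplying each by 5 gives whole numbers: C 5.00, H 11.00

C5H11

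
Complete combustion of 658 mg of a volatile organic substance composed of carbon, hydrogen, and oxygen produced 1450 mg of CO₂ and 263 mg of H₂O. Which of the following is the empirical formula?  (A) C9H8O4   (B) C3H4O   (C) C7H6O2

(A) C9H8O4

mol C = 1.45 g CO₂ ÷ 44.009 g/mol = 0.03295 mol
mol H = 2 × 0.263 g H₂O ÷ 18.015 g/mol = 0.02920 mol
mass O = 0.658 − (0.3957 + 0.02943) = 0.2328 g → mol O = 0.2328 ÷ 15.999 = 0.01455 mol
Divide by the smallest (0.01455 mol): C 2.264, H 2.006, O 1.000
Multiplying each by 4 gives whole numbers: C 9.06, H 8.03, O 4.00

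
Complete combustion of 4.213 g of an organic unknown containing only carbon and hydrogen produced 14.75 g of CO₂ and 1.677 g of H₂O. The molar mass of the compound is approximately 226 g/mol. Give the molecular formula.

C18H10

mol C = 14.75 g CO₂ ÷ 44.009 g/mol = 0.33516 mol
mol H = 2 × 1.677 g H₂O ÷ 18.015 g/mol = 0.18618 mol
Divide by the smallest (0.18618 mol): C 1.800, H 1.000
Multiplying each by 5 gives whole numbers: C 9.00, H 5.00
Empirical formula: C9H5
Empirical-formula mass = 113.14 g/mol; 226 ÷ 113.14 ≈ 2, so the molecular formula is C18H10.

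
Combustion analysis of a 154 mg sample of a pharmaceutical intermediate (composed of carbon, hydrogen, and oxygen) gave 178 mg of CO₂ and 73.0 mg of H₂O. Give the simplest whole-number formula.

C2H4O3

mol C = 0.178 g CO₂ ÷ 44.009 g/mol = 0.004045 mol
mol H = 2 × 0.0730 g H₂O ÷ 18.015 g/mol = 0.008104 mol
mass O = 0.154 − (0.04858 + 0.008169) = 0.09725 g → mol O = 0.09725 ÷ 15.999 = 0.006079 mol
Divide by the smallest (0.004045 mol): C 1.000, H 2.004, O 1.503
Multiplying each by 2 gives whole numbers: C 2.00, H 4.01, O 3.01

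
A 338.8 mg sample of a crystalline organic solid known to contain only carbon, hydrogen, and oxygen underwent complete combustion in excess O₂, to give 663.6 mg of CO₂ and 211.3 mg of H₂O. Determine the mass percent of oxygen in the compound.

39.56%

mol C = 0.6636 g CO₂ ÷ 44.009 g/mol = 0.015079 mol
mol H = 2 × 0.2113 g H₂O ÷ 18.015 g/mol = 0.023458 mol
mass O = 0.3388 − (0.18111 + 0.023646) = 0.13404 g → mol O = 0.13404 ÷ 15.999 = 0.0083782 mol
mass % O = 0.13404 g ÷ 0.3388 g × 100%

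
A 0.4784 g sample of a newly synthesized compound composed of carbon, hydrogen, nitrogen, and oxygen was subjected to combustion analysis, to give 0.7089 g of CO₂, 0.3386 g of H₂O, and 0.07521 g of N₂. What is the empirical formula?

C3H7NO2

mol C = 0.7089 g CO₂ ÷ 44.009 g/mol = 0.016108 mol
mol H = 2 × 0.3386 g H₂O ÷ 18.015 g/mol = 0.037591 mol
mol N = 2 × 0.07521 g N₂ ÷ 28.014 g/mol = 0.0053695 mol
mass O = 0.4784 − (0.19347 + 0.037892 + 0.075210) = 0.17182 g → mol O = 0.17182 ÷ 15.999 = 0.010740 mol
Divide by the smallest (0.0053695 mol): C 3.000, H 7.001, N 1.000, O 2.000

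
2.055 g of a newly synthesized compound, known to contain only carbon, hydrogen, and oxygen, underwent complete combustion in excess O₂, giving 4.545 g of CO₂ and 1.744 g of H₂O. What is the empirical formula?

C8H15O3

mol C = 4.545 g CO₂ ÷ 44.009 g/mol = 0.10327 mol
mol H = 2 × 1.744 g H₂O ÷ 18.015 g/mol = 0.19362 mol
mass O = 2.055 − (1.2404 + 0.19517) = 0.61941 g → mol O = 0.61941 ÷ 15.999 = 0.038715 mol
Divide by the smallest (0.038715 mol): C 2.668, H 5.001, O 1.000
Multiplying each by 3 gives whole numbers: C 8.00, H 15.00, O 3.00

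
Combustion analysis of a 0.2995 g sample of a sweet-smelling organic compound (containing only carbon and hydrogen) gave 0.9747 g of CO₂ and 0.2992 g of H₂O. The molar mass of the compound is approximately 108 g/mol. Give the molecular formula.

mol C = 0.9747 g CO₂ ÷ 44.009 g/mol = 0.022148 mol
mol H = 2 × 0.2992 g H₂O ÷ 18.015 g/mol = 0.033217 mol
Divide by the smallest (0.022148 mol): C 1.000, H 1.500
Multiplying each by 2 gives whole numbers: C 2.00, H 3.00
Empirical formula: C2H3
Empirical-formula mass = 27.05 g/mol; 108 ÷ 27.05 ≈ 4, so the molecular formula is C8H12.

C8H12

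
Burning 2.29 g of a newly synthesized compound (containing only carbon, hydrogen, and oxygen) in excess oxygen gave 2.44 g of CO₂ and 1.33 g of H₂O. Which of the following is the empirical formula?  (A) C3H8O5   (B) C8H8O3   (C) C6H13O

(A) C3H8O5

mol C = 2.44 g CO₂ ÷ 44.009 g/mol = 0.05544 mol
mol H = 2 × 1.33 g H₂O ÷ 18.015 g/mol = 0.1477 mol
mass O = 2.29 − (0.6659 + 0.1488) = 1.475 g → mol O = 1.475 ÷ 15.999 = 0.09221 mol
Divide by the smallest (0.05544 mol): C 1.000, H 2.663, O 1.663
Multiplying each by 3 gives whole numbers: C 3.00, H 7.99, O 4.99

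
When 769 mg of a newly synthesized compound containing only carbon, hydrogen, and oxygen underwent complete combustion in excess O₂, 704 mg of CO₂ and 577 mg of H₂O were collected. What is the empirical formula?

mol C = 0.704 g CO₂ ÷ 44.009 g/mol = 0.01600 mol
mol H = 2 × 0.577 g H₂O ÷ 18.015 g/mol = 0.06406 mol
mass O = 0.769 − (0.1921 + 0.06457) = 0.5123 g → mol O = 0.5123 ÷ 15.999 = 0.03202 mol
Divide by the smallest (0.01600 mol): C 1.000, H 4.004, O 2.002

CH4O2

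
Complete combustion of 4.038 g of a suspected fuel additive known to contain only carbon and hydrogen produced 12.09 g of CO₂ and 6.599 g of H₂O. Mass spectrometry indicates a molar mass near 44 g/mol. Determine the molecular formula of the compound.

mol C = 12.09 g CO₂ ÷ 44.009 g/mol = 0.27472 mol
mol H = 2 × 6.599 g H₂O ÷ 18.015 g/mol = 0.73261 mol
Divide by the smallest (0.27472 mol): C 1.000, H 2.667
Multiplying each by 3 gives whole numbers: C 3.00, H 8.00
Empirical formula: C3H8
Empirical-formula mass = 44.10 g/mol; 44 ÷ 44.10 ≈ 1, so the molecular formula is C3H8.

C3H8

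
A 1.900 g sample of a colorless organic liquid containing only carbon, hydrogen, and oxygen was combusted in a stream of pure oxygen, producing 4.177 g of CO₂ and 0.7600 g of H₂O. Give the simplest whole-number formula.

C9H8O4

mol C = 4.177 g CO₂ ÷ 44.009 g/mol = 0.094912 mol
mol H = 2 × 0.7600 g H₂O ÷ 18.015 g/mol = 0.084374 mol
mass O = 1.900 − (1.1400 + 0.085049) = 0.67496 g → mol O = 0.67496 ÷ 15.999 = 0.042188 mol
Divide by the smallest (0.042188 mol): C 2.250, H 2.000, O 1.000
Multiplying each by 4 gives whole numbers: C 9.00, H 8.00, O 4.00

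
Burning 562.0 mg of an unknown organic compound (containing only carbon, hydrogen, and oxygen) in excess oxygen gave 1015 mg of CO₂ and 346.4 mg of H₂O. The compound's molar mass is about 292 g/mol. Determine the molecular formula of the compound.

C12H20O8

mol C = 1.015 g CO₂ ÷ 44.009 g/mol = 0.023063 mol
mol H = 2 × 0.3464 g H₂O ÷ 18.015 g/mol = 0.038457 mol
mass O = 0.5620 − (0.27702 + 0.038764) = 0.24622 g → mol O = 0.24622 ÷ 15.999 = 0.015390 mol
Divide by the smallest (0.015390 mol): C 1.499, H 2.499, O 1.000
Multiplying each by 2 gives whole numbers: C 3.00, H 5.00, O 2.00
Empirical formula: C3H5O2
Empirical-formula mass = 73.07 g/mol; 292 ÷ 73.07 ≈ 4, so the molecular formula is C12H20O8.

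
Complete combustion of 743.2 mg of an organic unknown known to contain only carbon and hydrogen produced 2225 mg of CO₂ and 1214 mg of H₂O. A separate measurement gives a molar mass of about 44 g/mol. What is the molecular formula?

mol C = 2.225 g CO₂ ÷ 44.009 g/mol = 0.050558 mol
mol H = 2 × 1.214 g H₂O ÷ 18.015 g/mol = 0.13478 mol
Divide by the smallest (0.050558 mol): C 1.000, H 2.666
Multiplying each by 3 gives whole numbers: C 3.00, H 8.00
Empirical formula: C3H8
Empirical-formula mass = 44.10 g/mol; 44 ÷ 44.10 ≈ 1, so the molecular formula is C3H8.

C3H8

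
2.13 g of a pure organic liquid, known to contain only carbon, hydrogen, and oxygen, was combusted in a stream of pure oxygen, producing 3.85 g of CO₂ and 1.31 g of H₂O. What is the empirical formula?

mol C = 3.85 g CO₂ ÷ 44.009 g/mol = 0.08748 mol
mol H = 2 × 1.31 g H₂O ÷ 18.015 g/mol = 0.1454 mol
mass O = 2.13 − (1.051 + 0.1466) = 0.9327 g → mol O = 0.9327 ÷ 15.999 = 0.05829 mol
Divide by the smallest (0.05829 mol): C 1.501, H 2.495, O 1.000
Multiplying each by 2 gives whole numbers: C 3.00, H 4.99, O 2.00

C3H5O2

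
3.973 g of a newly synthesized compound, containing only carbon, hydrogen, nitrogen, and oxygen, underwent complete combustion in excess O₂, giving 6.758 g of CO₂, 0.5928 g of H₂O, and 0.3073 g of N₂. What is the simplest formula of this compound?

C7H3NO5

mol C = 6.758 g CO₂ ÷ 44.009 g/mol = 0.15356 mol
mol H = 2 × 0.5928 g H₂O ÷ 18.015 g/mol = 0.065812 mol
mol N = 2 × 0.3073 g N₂ ÷ 28.014 g/mol = 0.021939 mol
mass O = 3.973 − (1.8444 + 0.066338 + 0.30730) = 1.7550 g → mol O = 1.7550 ÷ 15.999 = 0.10969 mol
Divide by the smallest (0.021939 mol): C 6.999, H 3.000, N 1.000, O 5.000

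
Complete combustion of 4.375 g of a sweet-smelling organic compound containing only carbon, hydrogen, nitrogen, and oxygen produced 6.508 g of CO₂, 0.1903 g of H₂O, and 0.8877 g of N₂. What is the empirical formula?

mol C = 6.508 g CO₂ ÷ 44.009 g/mol = 0.14788 mol
mol H = 2 × 0.1903 g H₂O ÷ 18.015 g/mol = 0.021127 mol
mol N = 2 × 0.8877 g N₂ ÷ 28.014 g/mol = 0.063375 mol
mass O = 4.375 − (1.7762 + 0.021296 + 0.88770) = 1.6898 g → mol O = 1.6898 ÷ 15.999 = 0.10562 mol
Divide by the smallest (0.021127 mol): C 7.000, H 1.000, N 3.000, O 4.999

C7HN3O5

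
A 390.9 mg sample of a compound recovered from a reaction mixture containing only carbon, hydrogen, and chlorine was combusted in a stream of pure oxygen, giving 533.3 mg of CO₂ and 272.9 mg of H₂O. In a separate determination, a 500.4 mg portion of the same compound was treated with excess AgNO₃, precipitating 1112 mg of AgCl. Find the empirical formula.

C2H5Cl

mol C = 0.5333 g CO₂ ÷ 44.009 g/mol = 0.012118 mol
mol H = 2 × 0.2729 g H₂O ÷ 18.015 g/mol = 0.030297 mol
From the AgCl data: mol Cl per gram of compound = (1.112 ÷ 143.318) ÷ 0.5004 = 0.015506 mol/g, so in the 0.3909 g combustion sample mol Cl = 0.0060611 mol
Divide by the smallest (0.0060611 mol): C 1.999, H 4.999, Cl 1.000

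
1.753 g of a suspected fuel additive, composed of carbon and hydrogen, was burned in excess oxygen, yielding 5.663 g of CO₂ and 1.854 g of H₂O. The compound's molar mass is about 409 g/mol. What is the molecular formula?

mol C = 5.663 g CO₂ ÷ 44.009 g/mol = 0.12868 mol
mol H = 2 × 1.854 g H₂O ÷ 18.015 g/mol = 0.20583 mol
Divide by the smallest (0.12868 mol): C 1.000, H 1.600
Multiplying each by 5 gives whole numbers: C 5.00, H 8.00
Empirical formula: C5H8
Empirical-formula mass = 68.12 g/mol; 409 ÷ 68.12 ≈ 6, so the molecular formula is C30H48.

C30H48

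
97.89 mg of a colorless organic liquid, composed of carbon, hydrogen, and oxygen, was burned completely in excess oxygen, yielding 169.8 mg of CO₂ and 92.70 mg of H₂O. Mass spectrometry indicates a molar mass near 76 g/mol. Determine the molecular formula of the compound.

C3H8O2

mol C = 0.1698 g CO₂ ÷ 44.009 g/mol = 0.0038583 mol
mol H = 2 × 0.09270 g H₂O ÷ 18.015 g/mol = 0.010291 mol
mass O = 0.09789 − (0.046342 + 0.010374) = 0.041174 g → mol O = 0.041174 ÷ 15.999 = 0.0025735 mol
Divide by the smallest (0.0025735 mol): C 1.499, H 3.999, O 1.000
Multiplying each by 2 gives whole numbers: C 3.00, H 8.00, O 2.00
Empirical formula: C3H8O2
Empirical-formula mass = 76.09 g/mol; 76 ÷ 76.09 ≈ 1, so the molecular formula is C3H8O2.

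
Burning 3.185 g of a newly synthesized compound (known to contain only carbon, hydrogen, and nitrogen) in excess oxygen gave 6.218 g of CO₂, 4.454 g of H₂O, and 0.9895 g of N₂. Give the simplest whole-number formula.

mol C = 6.218 g CO₂ ÷ 44.009 g/mol = 0.14129 mol
mol H = 2 × 4.454 g H₂O ÷ 18.015 g/mol = 0.49448 mol
mol N = 2 × 0.9895 g N₂ ÷ 28.014 g/mol = 0.070643 mol
Divide by the smallest (0.070643 mol): C 2.000, H 7.000, N 1.000

C2H7N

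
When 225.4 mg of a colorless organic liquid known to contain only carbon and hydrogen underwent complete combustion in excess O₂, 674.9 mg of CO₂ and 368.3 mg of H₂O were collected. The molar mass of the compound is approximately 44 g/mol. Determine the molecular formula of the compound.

C3H8

mol C = 0.6749 g CO₂ ÷ 44.009 g/mol = 0.015335 mol
mol H = 2 × 0.3683 g H₂O ÷ 18.015 g/mol = 0.040888 mol
Divide by the smallest (0.015335 mol): C 1.000, H 2.666
Multiplying each by 3 gives whole numbers: C 3.00, H 8.00
Empirical formula: C3H8
Empirical-formula mass = 44.10 g/mol; 44 ÷ 44.10 ≈ 1, so the molecular formula is C3H8.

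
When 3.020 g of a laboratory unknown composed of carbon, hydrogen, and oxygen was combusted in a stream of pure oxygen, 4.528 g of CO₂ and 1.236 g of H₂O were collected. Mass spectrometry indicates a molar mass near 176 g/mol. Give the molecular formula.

C6H8O6

mol C = 4.528 g CO₂ ÷ 44.009 g/mol = 0.10289 mol
mol H = 2 × 1.236 g H₂O ÷ 18.015 g/mol = 0.13722 mol
mass O = 3.020 − (1.2358 + 0.13832) = 1.6459 g → mol O = 1.6459 ÷ 15.999 = 0.10287 mol
Divide by the smallest (0.10287 mol): C 1.000, H 1.334, O 1.000
Multiplying each by 3 gives whole numbers: C 3.00, H 4.00, O 3.00
Empirical formula: C3H4O3
Empirical-formula mass = 88.06 g/mol; 176 ÷ 88.06 ≈ 2, so the molecular formula is C6H8O6.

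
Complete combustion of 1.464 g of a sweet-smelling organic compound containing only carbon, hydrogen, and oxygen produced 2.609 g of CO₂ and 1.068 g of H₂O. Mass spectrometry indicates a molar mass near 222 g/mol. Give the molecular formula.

C9H18O6

mol C = 2.609 g CO₂ ÷ 44.009 g/mol = 0.059283 mol
mol H = 2 × 1.068 g H₂O ÷ 18.015 g/mol = 0.11857 mol
mass O = 1.464 − (0.71205 + 0.11952) = 0.63243 g → mol O = 0.63243 ÷ 15.999 = 0.039529 mol
Divide by the smallest (0.039529 mol): C 1.500, H 2.999, O 1.000
Multiplying each by 2 gives whole numbers: C 3.00, H 6.00, O 2.00
Empirical formula: C3H6O2
Empirical-formula mass = 74.08 g/mol; 222 ÷ 74.08 ≈ 3, so the molecular formula is C9H18O6.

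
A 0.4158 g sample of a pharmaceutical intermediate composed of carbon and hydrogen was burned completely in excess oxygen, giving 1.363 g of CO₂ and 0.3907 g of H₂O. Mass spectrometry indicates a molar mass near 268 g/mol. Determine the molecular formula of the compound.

C20H28

mol C = 1.363 g CO₂ ÷ 44.009 g/mol = 0.030971 mol
mol H = 2 × 0.3907 g H₂O ÷ 18.015 g/mol = 0.043375 mol
Divide by the smallest (0.030971 mol): C 1.000, H 1.401
Multiplying each by 5 gives whole numbers: C 5.00, H 7.00
Empirical formula: C5H7
Empirical-formula mass = 67.11 g/mol; 268 ÷ 67.11 ≈ 4, so the molecular formula is C20H28.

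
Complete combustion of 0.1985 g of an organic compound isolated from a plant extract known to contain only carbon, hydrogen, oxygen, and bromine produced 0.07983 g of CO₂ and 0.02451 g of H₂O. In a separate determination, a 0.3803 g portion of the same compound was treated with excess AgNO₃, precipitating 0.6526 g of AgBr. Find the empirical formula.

mol C = 0.07983 g CO₂ ÷ 44.009 g/mol = 0.0018139 mol
mol H = 2 × 0.02451 g H₂O ÷ 18.015 g/mol = 0.0027211 mol
From the AgBr data: mol Br per gram of compound = (0.6526 ÷ 187.772) ÷ 0.3803 = 0.0091388 mol/g, so in the 0.1985 g combustion sample mol Br = 0.0018141 mol
mass O = 0.1985 − (0.021787 + 0.0027428 + 0.14495) = 0.029020 g → mol O = 0.029020 ÷ 15.999 = 0.0018138 mol
Divide by the smallest (0.0018138 mol): C 1.000, H 1.500, Br 1.000, O 1.000
Multiplying each by 2 gives whole numbers: C 2.00, H 3.00, Br 2.00, O 2.00

C2H3Br2O2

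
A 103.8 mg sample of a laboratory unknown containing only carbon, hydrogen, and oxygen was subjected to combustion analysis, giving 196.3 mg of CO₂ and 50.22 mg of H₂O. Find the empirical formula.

C8H10O5

mol C = 0.1963 g CO₂ ÷ 44.009 g/mol = 0.0044605 mol
mol H = 2 × 0.05022 g H₂O ÷ 18.015 g/mol = 0.0055754 mol
mass O = 0.1038 − (0.053574 + 0.0056200) = 0.044606 g → mol O = 0.044606 ÷ 15.999 = 0.0027880 mol
Divide by the smallest (0.0027880 mol): C 1.600, H 2.000, O 1.000
Multiplying each by 5 gives whole numbers: C 8.00, H 10.00, O 5.00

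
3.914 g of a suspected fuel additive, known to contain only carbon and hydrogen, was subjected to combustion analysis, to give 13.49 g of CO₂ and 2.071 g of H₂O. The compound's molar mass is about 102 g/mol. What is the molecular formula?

C8H6

mol C = 13.49 g CO₂ ÷ 44.009 g/mol = 0.30653 mol
mol H = 2 × 2.071 g H₂O ÷ 18.015 g/mol = 0.22992 mol
Divide by the smallest (0.22992 mol): C 1.333, H 1.000
Multiplying each by 3 gives whole numbers: C 4.00, H 3.00
Empirical formula: C4H3
Empirical-formula mass = 51.07 g/mol; 102 ÷ 51.07 ≈ 2, so the molecular formula is C8H6.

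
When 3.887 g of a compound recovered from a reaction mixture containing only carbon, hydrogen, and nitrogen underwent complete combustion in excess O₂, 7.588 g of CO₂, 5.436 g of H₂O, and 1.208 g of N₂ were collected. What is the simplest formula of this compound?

C2H7N

mol C = 7.588 g CO₂ ÷ 44.009 g/mol = 0.17242 mol
mol H = 2 × 5.436 g H₂O ÷ 18.015 g/mol = 0.60350 mol
mol N = 2 × 1.208 g N₂ ÷ 28.014 g/mol = 0.086243 mol
Divide by the smallest (0.086243 mol): C 1.999, H 6.998, N 1.000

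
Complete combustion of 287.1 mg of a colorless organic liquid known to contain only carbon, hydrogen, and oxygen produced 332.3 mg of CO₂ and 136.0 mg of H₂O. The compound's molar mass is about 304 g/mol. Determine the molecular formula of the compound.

C8H16O12

mol C = 0.3323 g CO₂ ÷ 44.009 g/mol = 0.0075507 mol
mol H = 2 × 0.1360 g H₂O ÷ 18.015 g/mol = 0.015099 mol
mass O = 0.2871 − (0.090692 + 0.015219) = 0.18119 g → mol O = 0.18119 ÷ 15.999 = 0.011325 mol
Divide by the smallest (0.0075507 mol): C 1.000, H 2.000, O 1.500
Multiplying each by 2 gives whole numbers: C 2.00, H 4.00, O 3.00
Empirical formula: C2H4O3
Empirical-formula mass = 76.05 g/mol; 304 ÷ 76.05 ≈ 4, so the molecular formula is C8H16O12.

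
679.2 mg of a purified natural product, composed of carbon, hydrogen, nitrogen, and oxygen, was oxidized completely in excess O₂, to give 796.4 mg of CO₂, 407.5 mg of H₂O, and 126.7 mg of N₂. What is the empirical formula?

mol C = 0.7964 g CO₂ ÷ 44.009 g/mol = 0.018096 mol
mol H = 2 × 0.4075 g H₂O ÷ 18.015 g/mol = 0.045240 mol
mol N = 2 × 0.1267 g N₂ ÷ 28.014 g/mol = 0.0090455 mol
mass O = 0.6792 − (0.21735 + 0.045602 + 0.12670) = 0.28954 g → mol O = 0.28954 ÷ 15.999 = 0.018098 mol
Divide by the smallest (0.0090455 mol): C 2.001, H 5.001, N 1.000, O 2.001

C2H5NO2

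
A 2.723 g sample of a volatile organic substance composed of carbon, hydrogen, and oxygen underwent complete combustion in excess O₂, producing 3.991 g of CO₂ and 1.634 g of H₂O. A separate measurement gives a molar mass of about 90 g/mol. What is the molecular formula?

C3H6O3

mol C = 3.991 g CO₂ ÷ 44.009 g/mol = 0.090686 mol
mol H = 2 × 1.634 g H₂O ÷ 18.015 g/mol = 0.18140 mol
mass O = 2.723 − (1.0892 + 0.18286) = 1.4509 g → mol O = 1.4509 ÷ 15.999 = 0.090688 mol
Divide by the smallest (0.090686 mol): C 1.000, H 2.000, O 1.000
Empirical formula: CH2O
Empirical-formula mass = 30.03 g/mol; 90 ÷ 30.03 ≈ 3, so the molecular formula is C3H6O3.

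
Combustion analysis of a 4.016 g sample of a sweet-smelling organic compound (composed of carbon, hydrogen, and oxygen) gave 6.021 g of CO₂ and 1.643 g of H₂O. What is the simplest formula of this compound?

C3H4O3

mol C = 6.021 g CO₂ ÷ 44.009 g/mol = 0.13681 mol
mol H = 2 × 1.643 g H₂O ÷ 18.015 g/mol = 0.18240 mol
mass O = 4.016 − (1.6433 + 0.18386) = 2.1889 g → mol O = 2.1889 ÷ 15.999 = 0.13681 mol
Divide by the smallest (0.13681 mol): C 1.000, H 1.333, O 1.000
Multiplying each by 3 gives whole numbers: C 3.00, H 4.00, O 3.00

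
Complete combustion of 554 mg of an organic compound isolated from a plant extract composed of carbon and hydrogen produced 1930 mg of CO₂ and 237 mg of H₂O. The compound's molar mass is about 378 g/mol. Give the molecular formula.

C30H18

mol C = 1.93 g CO₂ ÷ 44.009 g/mol = 0.04385 mol
mol H = 2 × 0.237 g H₂O ÷ 18.015 g/mol = 0.02631 mol
Divide by the smallest (0.02631 mol): C 1.667, H 1.000
Multiplying each by 3 gives whole numbers: C 5.00, H 3.00
Empirical formula: C5H3
Empirical-formula mass = 63.08 g/mol; 378 ÷ 63.08 ≈ 6, so the molecular formula is C30H18.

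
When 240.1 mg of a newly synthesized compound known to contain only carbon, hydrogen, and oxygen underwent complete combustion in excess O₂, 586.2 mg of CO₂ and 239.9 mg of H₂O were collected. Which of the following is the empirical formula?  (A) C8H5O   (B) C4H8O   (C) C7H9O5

(B) C4H8O

mol C = 0.5862 g CO₂ ÷ 44.009 g/mol = 0.013320 mol
mol H = 2 × 0.2399 g H₂O ÷ 18.015 g/mol = 0.026633 mol
mass O = 0.2401 − (0.15999 + 0.026846) = 0.053267 g → mol O = 0.053267 ÷ 15.999 = 0.0033294 mol
Divide by the smallest (0.0033294 mol): C 4.001, H 7.999, O 1.000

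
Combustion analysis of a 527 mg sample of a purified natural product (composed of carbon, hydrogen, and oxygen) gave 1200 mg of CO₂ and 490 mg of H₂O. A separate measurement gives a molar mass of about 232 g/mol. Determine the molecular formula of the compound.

mol C = 1.20 g CO₂ ÷ 44.009 g/mol = 0.02727 mol
mol H = 2 × 0.490 g H₂O ÷ 18.015 g/mol = 0.05440 mol
mass O = 0.527 − (0.3275 + 0.05483) = 0.1447 g → mol O = 0.1447 ÷ 15.999 = 0.009042 mol
Divide by the smallest (0.009042 mol): C 3.016, H 6.016, O 1.000
Empirical formula: C3H6O
Empirical-formula mass = 58.08 g/mol; 232 ÷ 58.08 ≈ 4, so the molecular formula is C12H24O4.

C12H24O4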